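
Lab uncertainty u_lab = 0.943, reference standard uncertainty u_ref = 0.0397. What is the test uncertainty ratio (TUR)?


TUR = u_lab / u_ref
= 0.943 / 0.0397
= 23.7531

23.7531


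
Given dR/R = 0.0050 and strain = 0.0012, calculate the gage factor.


GF = (dR/R) / epsilon
= 0.0050 / 0.0012
= 4.1667

4.1667


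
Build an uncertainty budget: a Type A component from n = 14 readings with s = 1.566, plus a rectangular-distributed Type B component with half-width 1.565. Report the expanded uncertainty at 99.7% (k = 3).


u_A = s / sqrt(n) = 1.566 / sqrt(14) = 0.4185311
u_B = half_width / sqrt(3) = 1.565 / sqrt(3) = 0.90355317
uc = sqrt(u_A^2 + u_B^2) = sqrt(0.4185311^2 + 0.90355317^2) = 0.9957794
U = k * uc = 3 * 0.9957794
U = 2.9873

2.9873


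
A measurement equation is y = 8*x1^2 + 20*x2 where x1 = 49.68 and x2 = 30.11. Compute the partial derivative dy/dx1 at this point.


y = 8*x1^2 + 20*x2
dy/dx1 = 2*8*x1
Evaluate at x1 = 49.68: c1 = 16 * 49.68
c1 = 794.8800

794.8800


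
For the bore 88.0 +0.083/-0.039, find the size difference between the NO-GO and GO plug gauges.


GO = nominal - lower_tol (smallest hole = maximum material condition)
GO = 88.0 - 0.039 = 87.961
NO-GO = nominal + upper_tol (largest hole = least material condition)
NO-GO = 88.0 + 0.083 = 88.083
spread = NO-GO - GO = 88.083 - 87.961 = 0.1220

0.1220


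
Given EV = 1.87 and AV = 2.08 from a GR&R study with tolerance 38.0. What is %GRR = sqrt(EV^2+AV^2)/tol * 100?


GRR = sqrt(EV^2 + AV^2) = sqrt(1.87^2 + 2.08^2) = 2.7970163
%GRR = GRR / tol * 100 = 2.7970163 / 38.0 * 100
%GRR = 7.3606

7.3606


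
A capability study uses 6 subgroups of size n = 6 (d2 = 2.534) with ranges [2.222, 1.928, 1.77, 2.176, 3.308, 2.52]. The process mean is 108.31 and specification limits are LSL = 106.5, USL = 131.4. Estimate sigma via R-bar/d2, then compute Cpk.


R_bar = (2.222 + 1.928 + 1.77 + 2.176 + 3.308 + 2.52) / 6 = 2.3206667
sigma = R_bar / d2 = 2.3206667 / 2.534 = 0.91581164
Cp = (USL - LSL)/(6*sigma) = (131.4 - 106.5)/(6*0.91581164) = 4.5315
Cpu = (131.4 - 108.31)/(3*0.91581164) = 8.4042
Cpl = (108.31 - 106.5)/(3*0.91581164) = 0.6588
Cpk = min(Cpu, Cpl) = 0.6588

0.6588


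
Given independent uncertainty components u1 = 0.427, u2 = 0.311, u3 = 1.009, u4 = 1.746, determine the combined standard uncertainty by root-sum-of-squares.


uc = sqrt(0.427^2 + 0.311^2 + 1.009^2 + 1.746^2)
uc = sqrt(4.345647)
uc = 2.0846

2.0846


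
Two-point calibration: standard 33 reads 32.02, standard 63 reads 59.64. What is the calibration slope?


slope = (y2 - y1) / (x2 - x1)
= (59.64 - 32.02) / (63 - 33)
= 27.6200 / 30
= 0.9207

0.9207


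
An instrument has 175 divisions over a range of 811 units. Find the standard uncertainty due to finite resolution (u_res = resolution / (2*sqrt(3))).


resolution = range / divisions
resolution = 811 / 175 = 4.6342857
u_res = resolution / (2*sqrt(3))
u_res = 4.6342857 / 3.4641016
u_res = 1.3378

1.3378


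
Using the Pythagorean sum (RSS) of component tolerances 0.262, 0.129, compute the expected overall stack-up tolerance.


RSS = sqrt(0.262^2 + 0.129^2)
= sqrt(0.085285)
= 0.2920

0.2920


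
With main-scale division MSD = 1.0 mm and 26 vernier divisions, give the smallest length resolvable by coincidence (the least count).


LC = MSD / n_div
= 1.0 / 26
= 0.0385

0.0385


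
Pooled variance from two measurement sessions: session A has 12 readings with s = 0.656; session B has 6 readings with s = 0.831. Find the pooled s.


s_p = sqrt(((n1-1)*s1^2 + (n2-1)*s2^2) / (n1+n2-2))
numerator = (12-1)*0.656^2 + (6-1)*0.831^2 = 4.733696 + 3.452805 = 8.186501
denominator = 12 + 6 - 2 = 16
s_p^2 = 8.186501 / 16 = 0.51165631
s_p = sqrt(0.51165631) = 0.7153

0.7153


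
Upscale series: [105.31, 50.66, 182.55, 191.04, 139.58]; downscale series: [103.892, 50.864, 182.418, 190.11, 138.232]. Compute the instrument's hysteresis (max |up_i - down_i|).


|105.31 - 103.892| = 1.4180
|50.66 - 50.864| = 0.2040
|182.55 - 182.418| = 0.1320
|191.04 - 190.11| = 0.9300
|139.58 - 138.232| = 1.3480
hysteresis = max(diffs) = 1.4180

1.4180


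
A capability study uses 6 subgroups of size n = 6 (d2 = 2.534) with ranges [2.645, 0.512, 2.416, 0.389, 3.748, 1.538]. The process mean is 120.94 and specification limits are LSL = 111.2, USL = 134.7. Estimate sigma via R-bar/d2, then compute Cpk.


R_bar = (2.645 + 0.512 + 2.416 + 0.389 + 3.748 + 1.538) / 6 = 1.8746667
sigma = R_bar / d2 = 1.8746667 / 2.534 = 0.73980533
Cp = (USL - LSL)/(6*sigma) = (134.7 - 111.2)/(6*0.73980533) = 5.2942
Cpu = (134.7 - 120.94)/(3*0.73980533) = 6.1998
Cpl = (120.94 - 111.2)/(3*0.73980533) = 4.3885
Cpk = min(Cpu, Cpl) = 4.3885

4.3885


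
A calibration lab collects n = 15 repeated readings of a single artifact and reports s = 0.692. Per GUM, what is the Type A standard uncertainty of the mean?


u_A = s / sqrt(n)
u_A = 0.692 / sqrt(15)
u_A = 0.692 / 3.8729833
u_A = 0.1787

0.1787


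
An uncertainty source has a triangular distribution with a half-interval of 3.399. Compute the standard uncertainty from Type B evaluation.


u_B = half_width / sqrt(6)
u_B = 3.399 / 2.4494897
u_B = 1.3876

1.3876


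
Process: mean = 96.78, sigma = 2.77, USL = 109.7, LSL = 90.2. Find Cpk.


Cpu = (USL - mean) / (3*sigma) = (109.7 - 96.78) / (3*2.77) = 1.5548
Cpl = (mean - LSL) / (3*sigma) = (96.78 - 90.2) / (3*2.77) = 0.7918
Cpk = min(Cpu, Cpl) = 0.7918

0.7918


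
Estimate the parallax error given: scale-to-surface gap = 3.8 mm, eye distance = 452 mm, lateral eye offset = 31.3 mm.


error = h * offset / d
= 3.8 * 31.3 / 452
= 0.2631

0.2631


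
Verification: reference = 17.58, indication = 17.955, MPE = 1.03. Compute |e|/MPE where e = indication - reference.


e = indication - reference = 17.955 - 17.58 = 0.3750
|e| = 0.3750
ratio = |e| / MPE = 0.3750 / 1.03
ratio = 0.3641

0.3641


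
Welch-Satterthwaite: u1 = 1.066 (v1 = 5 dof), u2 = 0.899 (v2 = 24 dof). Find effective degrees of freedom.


uc = sqrt(u1^2 + u2^2) = sqrt(1.066^2 + 0.899^2) = 1.3944737
v_eff = uc^4 / (u1^4/v1 + u2^4/v2)
= 1.3944737^4 / (1.066^4/5 + 0.899^4/24)
= 3.7813015 / 0.28547719
v_eff = 13.2455

13.2455


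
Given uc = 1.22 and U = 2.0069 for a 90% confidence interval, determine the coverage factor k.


k = U / uc
k = 2.0069 / 1.22
k = 1.645

1.645


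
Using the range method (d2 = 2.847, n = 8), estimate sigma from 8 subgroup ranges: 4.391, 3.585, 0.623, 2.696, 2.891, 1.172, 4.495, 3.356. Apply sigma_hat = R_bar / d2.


R_bar = (4.391 + 3.585 + 0.623 + 2.696 + 2.891 + 1.172 + 4.495 + 3.356) / 8
R_bar = 23.209 / 8 = 2.901125
sigma_hat = R_bar / d2 = 2.901125 / 2.847 = 1.0190

1.0190


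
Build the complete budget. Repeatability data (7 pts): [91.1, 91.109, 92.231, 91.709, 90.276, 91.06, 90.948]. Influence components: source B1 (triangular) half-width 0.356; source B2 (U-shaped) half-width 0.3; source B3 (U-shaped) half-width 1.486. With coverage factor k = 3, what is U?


mean = (91.1 + 91.109 + 92.231 + 91.709 + 90.276 + 91.06 + 90.948) / 7 = 91.20471429
s = sqrt(sum((x - mean)^2)/(n-1)) = 0.61604213
u_A = s / sqrt(n) = 0.61604213 / sqrt(7) = 0.23284204
u_B1 = 0.356 / sqrt(6) = 0.14533639
u_B2 = 0.3 / sqrt(2) = 0.21213203
u_B3 = 1.486 / sqrt(2) = 1.0507607
uc = sqrt(0.23284204^2 + 0.14533639^2 + 0.21213203^2 + 1.0507607^2) = 1.1065424
U = k * uc = 3 * 1.1065424
U = 3.3196

3.3196


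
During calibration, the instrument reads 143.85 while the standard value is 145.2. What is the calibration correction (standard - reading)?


Correction = standard - reading
= 145.2 - 143.85
= 1.3500

1.3500


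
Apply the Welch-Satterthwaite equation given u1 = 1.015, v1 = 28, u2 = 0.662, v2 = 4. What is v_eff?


uc = sqrt(u1^2 + u2^2) = sqrt(1.015^2 + 0.662^2) = 1.211804
v_eff = uc^4 / (u1^4/v1 + u2^4/v2)
= 1.211804^4 / (1.015^4/28 + 0.662^4/4)
= 2.156401 / 0.085920292
v_eff = 25.0977

25.0977


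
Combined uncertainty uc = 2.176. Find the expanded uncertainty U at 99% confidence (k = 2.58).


U = k * uc
U = 2.58 * 2.176
U = 5.6141

5.6141


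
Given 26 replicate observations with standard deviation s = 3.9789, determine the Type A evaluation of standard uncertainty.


u_A = s / sqrt(n)
u_A = 3.9789 / sqrt(26)
u_A = 3.9789 / 5.0990195
u_A = 0.7803

0.7803


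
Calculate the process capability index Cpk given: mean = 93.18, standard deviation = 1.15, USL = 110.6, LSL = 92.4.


Cpu = (USL - mean) / (3*sigma) = (110.6 - 93.18) / (3*1.15) = 5.0493
Cpl = (mean - LSL) / (3*sigma) = (93.18 - 92.4) / (3*1.15) = 0.2261
Cpk = min(Cpu, Cpl) = 0.2261

0.2261


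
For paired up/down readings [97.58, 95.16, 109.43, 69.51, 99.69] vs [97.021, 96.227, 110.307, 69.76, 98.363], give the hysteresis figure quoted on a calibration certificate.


|97.58 - 97.021| = 0.5590
|95.16 - 96.227| = 1.0670
|109.43 - 110.307| = 0.8770
|69.51 - 69.76| = 0.2500
|99.69 - 98.363| = 1.3270
hysteresis = max(diffs) = 1.3270

1.3270


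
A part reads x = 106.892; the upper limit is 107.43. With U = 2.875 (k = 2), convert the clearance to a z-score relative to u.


u = U / k = 2.875 / 2 = 1.4375
margin = |USL - x| = |107.43 - 106.892| = 0.538
z = margin / u = 0.538 / 1.4375
z = 0.3743

0.3743


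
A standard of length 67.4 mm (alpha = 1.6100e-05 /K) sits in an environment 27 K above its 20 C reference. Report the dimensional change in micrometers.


dL = L * alpha * dT
= 67.4 * 1.6100e-05 * 27
= 0.0292988 mm
dL_um = 0.0292988 * 1000 = 29.2988 um

29.2988


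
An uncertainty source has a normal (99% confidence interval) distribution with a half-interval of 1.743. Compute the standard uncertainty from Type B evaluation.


u_B = half_width / 2.576
u_B = 1.743 / 2.576
u_B = 0.6766

0.6766


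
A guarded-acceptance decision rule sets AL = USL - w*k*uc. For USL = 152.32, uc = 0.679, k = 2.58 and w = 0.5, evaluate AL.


U = k * uc = 2.58 * 0.679 = 1.75182
guard band g = w * U = 0.5 * 1.75182 = 0.87591
AL = USL - g = 152.32 - 0.87591
AL = 151.4441

151.4441


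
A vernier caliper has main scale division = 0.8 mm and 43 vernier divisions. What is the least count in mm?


LC = MSD / n_div
= 0.8 / 43
= 0.0186

0.0186


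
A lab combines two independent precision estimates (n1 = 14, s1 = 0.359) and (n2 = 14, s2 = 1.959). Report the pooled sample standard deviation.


s_p = sqrt(((n1-1)*s1^2 + (n2-1)*s2^2) / (n1+n2-2))
numerator = (14-1)*0.359^2 + (14-1)*1.959^2 = 1.675453 + 49.889853 = 51.565306
denominator = 14 + 14 - 2 = 26
s_p^2 = 51.565306 / 26 = 1.983281
s_p = sqrt(1.983281) = 1.4083

1.4083


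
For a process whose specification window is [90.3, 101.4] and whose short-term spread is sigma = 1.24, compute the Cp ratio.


Cp = (USL - LSL) / (6 * sigma)
= (101.4 - 90.3) / (6 * 1.24)
= 11.1000 / 7.4400
= 1.4919

1.4919


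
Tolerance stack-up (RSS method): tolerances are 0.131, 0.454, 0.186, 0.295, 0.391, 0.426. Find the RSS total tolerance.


RSS = sqrt(0.131^2 + 0.454^2 + 0.186^2 + 0.295^2 + 0.391^2 + 0.426^2)
= sqrt(0.679255)
= 0.8242

0.8242


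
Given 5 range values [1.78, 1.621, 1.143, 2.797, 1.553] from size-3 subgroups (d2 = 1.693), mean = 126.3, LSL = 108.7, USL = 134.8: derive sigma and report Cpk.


R_bar = (1.78 + 1.621 + 1.143 + 2.797 + 1.553) / 5 = 1.7788
sigma = R_bar / d2 = 1.7788 / 1.693 = 1.0506793
Cp = (USL - LSL)/(6*sigma) = (134.8 - 108.7)/(6*1.0506793) = 4.1402
Cpu = (134.8 - 126.3)/(3*1.0506793) = 2.6967
Cpl = (126.3 - 108.7)/(3*1.0506793) = 5.5837
Cpk = min(Cpu, Cpl) = 2.6967

2.6967


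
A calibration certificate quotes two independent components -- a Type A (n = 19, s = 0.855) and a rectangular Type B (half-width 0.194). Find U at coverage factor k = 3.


u_A = s / sqrt(n) = 0.855 / sqrt(19) = 0.19615045
u_B = half_width / sqrt(3) = 0.194 / sqrt(3) = 0.11200595
uc = sqrt(u_A^2 + u_B^2) = sqrt(0.19615045^2 + 0.11200595^2) = 0.22587681
U = k * uc = 3 * 0.22587681
U = 0.6776

0.6776


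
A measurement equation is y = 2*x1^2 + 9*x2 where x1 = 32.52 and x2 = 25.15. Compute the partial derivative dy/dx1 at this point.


y = 2*x1^2 + 9*x2
dy/dx1 = 2*2*x1
Evaluate at x1 = 32.52: c1 = 4 * 32.52
c1 = 130.0800

130.0800


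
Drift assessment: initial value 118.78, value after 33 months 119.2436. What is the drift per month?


rate = (v2 - v1) / months
= (119.2436 - 118.78) / 33
= 0.4636 / 33
= 0.0140

0.0140


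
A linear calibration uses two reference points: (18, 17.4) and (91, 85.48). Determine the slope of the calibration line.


slope = (y2 - y1) / (x2 - x1)
= (85.48 - 17.4) / (91 - 18)
= 68.0800 / 73
= 0.9326

0.9326


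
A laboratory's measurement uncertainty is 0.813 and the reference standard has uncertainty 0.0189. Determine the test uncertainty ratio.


TUR = u_lab / u_ref
= 0.813 / 0.0189
= 43.0159

43.0159


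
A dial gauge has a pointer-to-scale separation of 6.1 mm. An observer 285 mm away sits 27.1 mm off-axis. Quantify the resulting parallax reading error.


error = h * offset / d
= 6.1 * 27.1 / 285
= 0.5800

0.5800


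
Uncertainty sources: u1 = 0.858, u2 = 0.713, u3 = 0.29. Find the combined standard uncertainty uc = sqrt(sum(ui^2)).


uc = sqrt(0.858^2 + 0.713^2 + 0.29^2)
uc = sqrt(1.328633)
uc = 1.1527

1.1527


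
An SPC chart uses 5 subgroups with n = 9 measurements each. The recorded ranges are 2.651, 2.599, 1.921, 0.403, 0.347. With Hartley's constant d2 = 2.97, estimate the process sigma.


R_bar = (2.651 + 2.599 + 1.921 + 0.403 + 0.347) / 5
R_bar = 7.921 / 5 = 1.5842
sigma_hat = R_bar / d2 = 1.5842 / 2.97 = 0.5334

0.5334


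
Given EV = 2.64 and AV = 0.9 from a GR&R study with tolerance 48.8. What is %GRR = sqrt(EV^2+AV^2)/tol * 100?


GRR = sqrt(EV^2 + AV^2) = sqrt(2.64^2 + 0.9^2) = 2.7891934
%GRR = GRR / tol * 100 = 2.7891934 / 48.8 * 100
%GRR = 5.7156

5.7156


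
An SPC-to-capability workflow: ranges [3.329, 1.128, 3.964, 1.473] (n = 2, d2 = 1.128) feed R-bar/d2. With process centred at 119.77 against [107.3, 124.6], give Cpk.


R_bar = (3.329 + 1.128 + 3.964 + 1.473) / 4 = 2.4735
sigma = R_bar / d2 = 2.4735 / 1.128 = 2.1928191
Cp = (USL - LSL)/(6*sigma) = (124.6 - 107.3)/(6*2.1928191) = 1.3149
Cpu = (124.6 - 119.77)/(3*2.1928191) = 0.7342
Cpl = (119.77 - 107.3)/(3*2.1928191) = 1.8956
Cpk = min(Cpu, Cpl) = 0.7342

0.7342


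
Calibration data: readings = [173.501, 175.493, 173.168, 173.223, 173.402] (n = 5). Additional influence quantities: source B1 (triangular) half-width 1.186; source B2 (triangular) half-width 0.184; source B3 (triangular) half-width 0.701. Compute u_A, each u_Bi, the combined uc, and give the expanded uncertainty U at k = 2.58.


mean = (173.501 + 175.493 + 173.168 + 173.223 + 173.402) / 5 = 173.7574
s = sqrt(sum((x - mean)^2)/(n-1)) = 0.97945561
u_A = s / sqrt(n) = 0.97945561 / sqrt(5) = 0.43802586
u_B1 = 1.186 / sqrt(6) = 0.48418247
u_B2 = 0.184 / sqrt(6) = 0.075117685
u_B3 = 0.701 / sqrt(6) = 0.28618205
uc = sqrt(0.43802586^2 + 0.48418247^2 + 0.075117685^2 + 0.28618205^2) = 0.71682784
U = k * uc = 2.58 * 0.71682784
U = 1.8494

1.8494


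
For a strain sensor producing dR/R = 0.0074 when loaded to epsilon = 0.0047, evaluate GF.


GF = (dR/R) / epsilon
= 0.0074 / 0.0047
= 1.5745

1.5745


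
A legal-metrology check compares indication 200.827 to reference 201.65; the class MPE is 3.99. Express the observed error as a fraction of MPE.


e = indication - reference = 200.827 - 201.65 = -0.8230
|e| = 0.8230
ratio = |e| / MPE = 0.8230 / 3.99
ratio = 0.2063

0.2063


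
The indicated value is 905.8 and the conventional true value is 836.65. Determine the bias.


Systematic error = measured - true
= 905.8 - 836.65
= 69.1500

69.1500


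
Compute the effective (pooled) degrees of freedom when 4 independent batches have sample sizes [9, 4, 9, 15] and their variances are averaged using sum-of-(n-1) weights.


nu = sum_i (n_i - 1)
nu = ((9 - 1) + (4 - 1) + (9 - 1) + (15 - 1))
nu = 8 + 3 + 8 + 14
nu = 33

33


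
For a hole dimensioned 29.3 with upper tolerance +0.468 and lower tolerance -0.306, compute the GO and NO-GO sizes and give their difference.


GO = nominal - lower_tol (smallest hole = maximum material condition)
GO = 29.3 - 0.306 = 28.994
NO-GO = nominal + upper_tol (largest hole = least material condition)
NO-GO = 29.3 + 0.468 = 29.768
spread = NO-GO - GO = 29.768 - 28.994 = 0.7740

0.7740


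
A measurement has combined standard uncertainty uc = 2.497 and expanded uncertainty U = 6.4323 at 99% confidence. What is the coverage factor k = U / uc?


k = U / uc
k = 6.4323 / 2.497
k = 2.576

2.576


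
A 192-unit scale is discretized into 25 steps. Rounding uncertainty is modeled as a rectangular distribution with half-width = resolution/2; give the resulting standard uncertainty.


resolution = range / divisions
resolution = 192 / 25 = 7.68
u_res = resolution / (2*sqrt(3))
u_res = 7.68 / 3.4641016
u_res = 2.2170

2.2170


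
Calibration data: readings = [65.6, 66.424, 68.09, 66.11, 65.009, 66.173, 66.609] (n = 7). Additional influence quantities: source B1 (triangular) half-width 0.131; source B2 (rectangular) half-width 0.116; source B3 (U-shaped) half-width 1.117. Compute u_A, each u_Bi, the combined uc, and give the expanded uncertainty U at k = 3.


mean = (65.6 + 66.424 + 68.09 + 66.11 + 65.009 + 66.173 + 66.609) / 7 = 66.28785714
s = sqrt(sum((x - mean)^2)/(n-1)) = 0.95941257
u_A = s / sqrt(n) = 0.95941257 / sqrt(7) = 0.36262387
u_B1 = 0.131 / sqrt(6) = 0.053480526
u_B2 = 0.116 / sqrt(3) = 0.066972631
u_B3 = 1.117 / sqrt(2) = 0.78983827
uc = sqrt(0.36262387^2 + 0.053480526^2 + 0.066972631^2 + 0.78983827^2) = 0.87331899
U = k * uc = 3 * 0.87331899
U = 2.6200

2.6200


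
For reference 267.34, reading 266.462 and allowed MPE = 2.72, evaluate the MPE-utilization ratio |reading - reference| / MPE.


e = indication - reference = 266.462 - 267.34 = -0.8780
|e| = 0.8780
ratio = |e| / MPE = 0.8780 / 2.72
ratio = 0.3228

0.3228


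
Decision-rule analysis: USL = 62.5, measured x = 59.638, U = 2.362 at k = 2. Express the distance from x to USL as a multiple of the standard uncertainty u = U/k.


u = U / k = 2.362 / 2 = 1.181
margin = |USL - x| = |62.5 - 59.638| = 2.862
z = margin / u = 2.862 / 1.181
z = 2.4234

2.4234


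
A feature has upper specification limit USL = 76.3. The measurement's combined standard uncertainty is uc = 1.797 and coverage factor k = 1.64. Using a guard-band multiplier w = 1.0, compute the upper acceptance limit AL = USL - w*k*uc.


U = k * uc = 1.64 * 1.797 = 2.94708
guard band g = w * U = 1.0 * 2.94708 = 2.94708
AL = USL - g = 76.3 - 2.94708
AL = 73.3529

73.3529


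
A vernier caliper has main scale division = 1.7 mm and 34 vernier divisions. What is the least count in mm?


LC = MSD / n_div
= 1.7 / 34
= 0.0500

0.0500


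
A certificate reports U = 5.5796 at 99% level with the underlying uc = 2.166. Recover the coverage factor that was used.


k = U / uc
k = 5.5796 / 2.166
k = 2.576

2.576


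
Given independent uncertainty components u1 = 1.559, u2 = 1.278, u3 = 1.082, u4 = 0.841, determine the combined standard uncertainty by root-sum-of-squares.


uc = sqrt(1.559^2 + 1.278^2 + 1.082^2 + 0.841^2)
uc = sqrt(5.94177)
uc = 2.4376

2.4376


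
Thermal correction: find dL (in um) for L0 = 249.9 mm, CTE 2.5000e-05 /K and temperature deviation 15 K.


dL = L * alpha * dT
= 249.9 * 2.5000e-05 * 15
= 0.0937125 mm
dL_um = 0.0937125 * 1000 = 93.7125 um

93.7125


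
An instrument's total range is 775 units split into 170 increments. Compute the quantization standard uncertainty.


resolution = range / divisions
resolution = 775 / 170 = 4.5588235
u_res = resolution / (2*sqrt(3))
u_res = 4.5588235 / 3.4641016
u_res = 1.3160

1.3160


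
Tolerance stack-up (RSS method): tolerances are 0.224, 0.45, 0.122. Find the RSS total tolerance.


RSS = sqrt(0.224^2 + 0.45^2 + 0.122^2)
= sqrt(0.26756)
= 0.5173

0.5173


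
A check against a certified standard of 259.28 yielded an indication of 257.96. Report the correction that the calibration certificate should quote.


Correction = standard - reading
= 259.28 - 257.96
= 1.3200

1.3200


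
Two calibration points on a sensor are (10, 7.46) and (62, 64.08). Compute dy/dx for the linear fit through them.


slope = (y2 - y1) / (x2 - x1)
= (64.08 - 7.46) / (62 - 10)
= 56.6200 / 52
= 1.0888

1.0888


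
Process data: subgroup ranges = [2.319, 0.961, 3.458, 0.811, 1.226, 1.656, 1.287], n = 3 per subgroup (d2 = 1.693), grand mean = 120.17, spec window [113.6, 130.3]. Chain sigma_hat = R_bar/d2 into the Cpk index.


R_bar = (2.319 + 0.961 + 3.458 + 0.811 + 1.226 + 1.656 + 1.287) / 7 = 1.674
sigma = R_bar / d2 = 1.674 / 1.693 = 0.98877732
Cp = (USL - LSL)/(6*sigma) = (130.3 - 113.6)/(6*0.98877732) = 2.8149
Cpu = (130.3 - 120.17)/(3*0.98877732) = 3.4150
Cpl = (120.17 - 113.6)/(3*0.98877732) = 2.2149
Cpk = min(Cpu, Cpl) = 2.2149

2.2149


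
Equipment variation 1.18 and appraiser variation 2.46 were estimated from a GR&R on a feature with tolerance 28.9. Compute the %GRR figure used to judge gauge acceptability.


GRR = sqrt(EV^2 + AV^2) = sqrt(1.18^2 + 2.46^2) = 2.7283695
%GRR = GRR / tol * 100 = 2.7283695 / 28.9 * 100
%GRR = 9.4407

9.4407


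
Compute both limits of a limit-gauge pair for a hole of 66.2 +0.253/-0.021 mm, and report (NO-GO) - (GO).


GO = nominal - lower_tol (smallest hole = maximum material condition)
GO = 66.2 - 0.021 = 66.179
NO-GO = nominal + upper_tol (largest hole = least material condition)
NO-GO = 66.2 + 0.253 = 66.453
spread = NO-GO - GO = 66.453 - 66.179 = 0.2740

0.2740


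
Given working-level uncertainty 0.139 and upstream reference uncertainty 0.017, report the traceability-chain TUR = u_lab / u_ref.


TUR = u_lab / u_ref
= 0.139 / 0.017
= 8.1765

8.1765


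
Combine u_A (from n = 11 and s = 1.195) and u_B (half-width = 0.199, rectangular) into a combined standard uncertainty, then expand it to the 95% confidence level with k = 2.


u_A = s / sqrt(n) = 1.195 / sqrt(11) = 0.36030606
u_B = half_width / sqrt(3) = 0.199 / sqrt(3) = 0.1148927
uc = sqrt(u_A^2 + u_B^2) = sqrt(0.36030606^2 + 0.1148927^2) = 0.3781809
U = k * uc = 2 * 0.3781809
U = 0.7564

0.7564


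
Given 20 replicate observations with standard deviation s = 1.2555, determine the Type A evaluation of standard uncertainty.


u_A = s / sqrt(n)
u_A = 1.2555 / sqrt(20)
u_A = 1.2555 / 4.472136
u_A = 0.2807

0.2807


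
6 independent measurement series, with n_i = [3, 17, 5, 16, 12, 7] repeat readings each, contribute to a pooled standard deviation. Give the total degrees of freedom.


nu = sum_i (n_i - 1)
nu = ((3 - 1) + (17 - 1) + (5 - 1) + (16 - 1) + (12 - 1) + (7 - 1))
nu = 2 + 16 + 4 + 15 + 11 + 6
nu = 54

54


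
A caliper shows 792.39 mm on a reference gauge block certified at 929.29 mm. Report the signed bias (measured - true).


Systematic error = measured - true
= 792.39 - 929.29
= -136.9000

-136.9000


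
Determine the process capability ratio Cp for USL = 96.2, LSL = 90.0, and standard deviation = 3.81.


Cp = (USL - LSL) / (6 * sigma)
= (96.2 - 90.0) / (6 * 3.81)
= 6.2000 / 22.8600
= 0.2712

0.2712


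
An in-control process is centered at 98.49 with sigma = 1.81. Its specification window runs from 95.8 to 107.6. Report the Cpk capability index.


Cpu = (USL - mean) / (3*sigma) = (107.6 - 98.49) / (3*1.81) = 1.6777
Cpl = (mean - LSL) / (3*sigma) = (98.49 - 95.8) / (3*1.81) = 0.4954
Cpk = min(Cpu, Cpl) = 0.4954

0.4954


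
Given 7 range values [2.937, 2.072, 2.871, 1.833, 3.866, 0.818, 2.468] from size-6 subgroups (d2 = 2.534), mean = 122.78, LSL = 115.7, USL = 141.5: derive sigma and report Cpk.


R_bar = (2.937 + 2.072 + 2.871 + 1.833 + 3.866 + 0.818 + 2.468) / 7 = 2.4092857
sigma = R_bar / d2 = 2.4092857 / 2.534 = 0.95078362
Cp = (USL - LSL)/(6*sigma) = (141.5 - 115.7)/(6*0.95078362) = 4.5226
Cpu = (141.5 - 122.78)/(3*0.95078362) = 6.5630
Cpl = (122.78 - 115.7)/(3*0.95078362) = 2.4822
Cpk = min(Cpu, Cpl) = 2.4822

2.4822


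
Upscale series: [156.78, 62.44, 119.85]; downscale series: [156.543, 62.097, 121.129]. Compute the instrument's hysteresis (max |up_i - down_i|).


|156.78 - 156.543| = 0.2370
|62.44 - 62.097| = 0.3430
|119.85 - 121.129| = 1.2790
hysteresis = max(diffs) = 1.2790

1.2790


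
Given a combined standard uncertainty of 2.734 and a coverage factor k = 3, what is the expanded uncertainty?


U = k * uc
U = 3 * 2.734
U = 8.2020

8.2020


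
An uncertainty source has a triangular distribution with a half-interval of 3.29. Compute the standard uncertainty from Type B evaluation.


u_B = half_width / sqrt(6)
u_B = 3.29 / 2.4494897
u_B = 1.3431

1.3431


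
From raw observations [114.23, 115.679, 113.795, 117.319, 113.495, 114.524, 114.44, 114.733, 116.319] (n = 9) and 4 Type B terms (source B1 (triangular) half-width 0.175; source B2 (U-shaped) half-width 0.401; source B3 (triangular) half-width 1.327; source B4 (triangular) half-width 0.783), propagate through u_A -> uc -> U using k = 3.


mean = (114.23 + 115.679 + 113.795 + 117.319 + 113.495 + 114.524 + 114.44 + 114.733 + 116.319) / 9 = 114.9482222
s = sqrt(sum((x - mean)^2)/(n-1)) = 1.2487919
u_A = s / sqrt(n) = 1.2487919 / sqrt(9) = 0.41626397
u_B1 = 0.175 / sqrt(6) = 0.071443451
u_B2 = 0.401 / sqrt(2) = 0.28354982
u_B3 = 1.327 / sqrt(6) = 0.54174548
u_B4 = 0.783 / sqrt(6) = 0.31965841
uc = sqrt(0.41626397^2 + 0.071443451^2 + 0.28354982^2 + 0.54174548^2 + 0.31965841^2) = 0.80898086
U = k * uc = 3 * 0.80898086
U = 2.4269

2.4269


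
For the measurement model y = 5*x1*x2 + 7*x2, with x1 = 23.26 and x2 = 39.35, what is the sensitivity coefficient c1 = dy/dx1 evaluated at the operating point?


y = 5*x1*x2 + 7*x2
dy/dx1 = 5*x2
Evaluate at x2 = 39.35: c1 = 5 * 39.35
c1 = 196.7500

196.7500


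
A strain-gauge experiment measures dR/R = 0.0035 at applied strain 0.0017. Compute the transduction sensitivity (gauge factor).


GF = (dR/R) / epsilon
= 0.0035 / 0.0017
= 2.0588

2.0588


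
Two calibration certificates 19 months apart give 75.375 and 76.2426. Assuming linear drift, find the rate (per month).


rate = (v2 - v1) / months
= (76.2426 - 75.375) / 19
= 0.8676 / 19
= 0.0457

0.0457


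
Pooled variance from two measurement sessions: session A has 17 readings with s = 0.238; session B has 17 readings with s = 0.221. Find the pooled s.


s_p = sqrt(((n1-1)*s1^2 + (n2-1)*s2^2) / (n1+n2-2))
numerator = (17-1)*0.238^2 + (17-1)*0.221^2 = 0.906304 + 0.781456 = 1.68776
denominator = 17 + 17 - 2 = 32
s_p^2 = 1.68776 / 32 = 0.0527425
s_p = sqrt(0.0527425) = 0.2297

0.2297


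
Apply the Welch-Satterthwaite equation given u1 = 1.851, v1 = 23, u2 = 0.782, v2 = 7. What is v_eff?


uc = sqrt(u1^2 + u2^2) = sqrt(1.851^2 + 0.782^2) = 2.0094091
v_eff = uc^4 / (u1^4/v1 + u2^4/v2)
= 2.0094091^4 / (1.851^4/23 + 0.782^4/7)
= 16.303223 / 0.56380801
v_eff = 28.9163

28.9163


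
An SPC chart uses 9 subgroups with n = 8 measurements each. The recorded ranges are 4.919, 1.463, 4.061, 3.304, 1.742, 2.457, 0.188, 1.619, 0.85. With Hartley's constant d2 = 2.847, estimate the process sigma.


R_bar = (4.919 + 1.463 + 4.061 + 3.304 + 1.742 + 2.457 + 0.188 + 1.619 + 0.85) / 9
R_bar = 20.603 / 9 = 2.2892222
sigma_hat = R_bar / d2 = 2.2892222 / 2.847 = 0.8041

0.8041


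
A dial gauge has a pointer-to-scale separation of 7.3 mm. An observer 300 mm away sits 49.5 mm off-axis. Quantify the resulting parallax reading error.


error = h * offset / d
= 7.3 * 49.5 / 300
= 1.2045

1.2045


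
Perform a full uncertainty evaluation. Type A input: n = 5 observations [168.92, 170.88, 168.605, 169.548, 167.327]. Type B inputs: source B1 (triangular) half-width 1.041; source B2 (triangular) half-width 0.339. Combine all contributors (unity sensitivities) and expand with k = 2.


mean = (168.92 + 170.88 + 168.605 + 169.548 + 167.327) / 5 = 169.056
s = sqrt(sum((x - mean)^2)/(n-1)) = 1.3019579
u_A = s / sqrt(n) = 1.3019579 / sqrt(5) = 0.58225327
u_B1 = 1.041 / sqrt(6) = 0.42498647
u_B2 = 0.339 / sqrt(6) = 0.13839617
uc = sqrt(0.58225327^2 + 0.42498647^2 + 0.13839617^2) = 0.73402035
U = k * uc = 2 * 0.73402035
U = 1.4680

1.4680


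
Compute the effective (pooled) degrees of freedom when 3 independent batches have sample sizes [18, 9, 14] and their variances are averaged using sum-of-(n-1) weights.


nu = sum_i (n_i - 1)
nu = ((18 - 1) + (9 - 1) + (14 - 1))
nu = 17 + 8 + 13
nu = 38

38


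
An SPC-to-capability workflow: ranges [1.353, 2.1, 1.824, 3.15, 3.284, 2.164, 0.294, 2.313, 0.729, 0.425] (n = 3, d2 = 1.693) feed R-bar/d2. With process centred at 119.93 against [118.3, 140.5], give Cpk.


R_bar = (1.353 + 2.1 + 1.824 + 3.15 + 3.284 + 2.164 + 0.294 + 2.313 + 0.729 + 0.425) / 10 = 1.7636
sigma = R_bar / d2 = 1.7636 / 1.693 = 1.0417011
Cp = (USL - LSL)/(6*sigma) = (140.5 - 118.3)/(6*1.0417011) = 3.5519
Cpu = (140.5 - 119.93)/(3*1.0417011) = 6.5822
Cpl = (119.93 - 118.3)/(3*1.0417011) = 0.5216
Cpk = min(Cpu, Cpl) = 0.5216

0.5216


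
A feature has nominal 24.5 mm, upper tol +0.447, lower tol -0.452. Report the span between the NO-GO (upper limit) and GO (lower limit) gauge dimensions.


GO = nominal - lower_tol (smallest hole = maximum material condition)
GO = 24.5 - 0.452 = 24.048
NO-GO = nominal + upper_tol (largest hole = least material condition)
NO-GO = 24.5 + 0.447 = 24.947
spread = NO-GO - GO = 24.947 - 24.048 = 0.8990

0.8990


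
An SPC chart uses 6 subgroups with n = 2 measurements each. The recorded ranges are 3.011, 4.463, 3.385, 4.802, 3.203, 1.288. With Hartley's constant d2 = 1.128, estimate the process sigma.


R_bar = (3.011 + 4.463 + 3.385 + 4.802 + 3.203 + 1.288) / 6
R_bar = 20.152 / 6 = 3.3586667
sigma_hat = R_bar / d2 = 3.3586667 / 1.128 = 2.9775

2.9775


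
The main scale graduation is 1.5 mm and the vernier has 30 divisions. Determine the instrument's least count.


LC = MSD / n_div
= 1.5 / 30
= 0.0500

0.0500


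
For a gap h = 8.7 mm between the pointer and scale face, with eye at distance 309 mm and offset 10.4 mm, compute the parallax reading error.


error = h * offset / d
= 8.7 * 10.4 / 309
= 0.2928

0.2928


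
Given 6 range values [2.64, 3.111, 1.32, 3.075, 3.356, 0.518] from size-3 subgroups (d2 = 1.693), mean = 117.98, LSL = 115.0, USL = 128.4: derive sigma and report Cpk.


R_bar = (2.64 + 3.111 + 1.32 + 3.075 + 3.356 + 0.518) / 6 = 2.3366667
sigma = R_bar / d2 = 2.3366667 / 1.693 = 1.380193
Cp = (USL - LSL)/(6*sigma) = (128.4 - 115.0)/(6*1.380193) = 1.6181
Cpu = (128.4 - 117.98)/(3*1.380193) = 2.5166
Cpl = (117.98 - 115.0)/(3*1.380193) = 0.7197
Cpk = min(Cpu, Cpl) = 0.7197

0.7197


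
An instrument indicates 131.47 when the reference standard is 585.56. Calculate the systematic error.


Systematic error = measured - true
= 131.47 - 585.56
= -454.0900

-454.0900


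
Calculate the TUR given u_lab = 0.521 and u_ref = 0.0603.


TUR = u_lab / u_ref
= 0.521 / 0.0603
= 8.6401

8.6401


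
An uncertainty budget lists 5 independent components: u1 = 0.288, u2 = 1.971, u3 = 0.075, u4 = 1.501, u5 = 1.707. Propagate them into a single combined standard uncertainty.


uc = sqrt(0.288^2 + 1.971^2 + 0.075^2 + 1.501^2 + 1.707^2)
uc = sqrt(9.14026)
uc = 3.0233

3.0233


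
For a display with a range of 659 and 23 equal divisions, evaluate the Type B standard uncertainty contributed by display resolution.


resolution = range / divisions
resolution = 659 / 23 = 28.652174
u_res = resolution / (2*sqrt(3))
u_res = 28.652174 / 3.4641016
u_res = 8.2712

8.2712


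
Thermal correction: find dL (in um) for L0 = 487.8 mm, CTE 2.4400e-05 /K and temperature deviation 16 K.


dL = L * alpha * dT
= 487.8 * 2.4400e-05 * 16
= 0.1904371 mm
dL_um = 0.1904371 * 1000 = 190.4371 um

190.4371


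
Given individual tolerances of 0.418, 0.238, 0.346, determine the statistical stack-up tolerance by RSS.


RSS = sqrt(0.418^2 + 0.238^2 + 0.346^2)
= sqrt(0.351084)
= 0.5925

0.5925


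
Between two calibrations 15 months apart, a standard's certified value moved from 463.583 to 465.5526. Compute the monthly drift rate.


rate = (v2 - v1) / months
= (465.5526 - 463.583) / 15
= 1.9696 / 15
= 0.1313

0.1313


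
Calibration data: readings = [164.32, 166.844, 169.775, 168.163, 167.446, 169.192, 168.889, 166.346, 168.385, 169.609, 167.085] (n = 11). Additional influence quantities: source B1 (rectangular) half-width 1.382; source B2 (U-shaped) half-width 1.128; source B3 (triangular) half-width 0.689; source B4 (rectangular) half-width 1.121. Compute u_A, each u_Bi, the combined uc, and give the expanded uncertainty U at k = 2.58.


mean = (164.32 + 166.844 + 169.775 + 168.163 + 167.446 + 169.192 + 168.889 + 166.346 + 168.385 + 169.609 + 167.085) / 11 = 167.8230909
s = sqrt(sum((x - mean)^2)/(n-1)) = 1.6291044
u_A = s / sqrt(n) = 1.6291044 / sqrt(11) = 0.49119346
u_B1 = 1.382 / sqrt(3) = 0.79789807
u_B2 = 1.128 / sqrt(2) = 0.79761645
u_B3 = 0.689 / sqrt(6) = 0.28128307
u_B4 = 1.121 / sqrt(3) = 0.64720965
uc = sqrt(0.49119346^2 + 0.79789807^2 + 0.79761645^2 + 0.28128307^2 + 0.64720965^2) = 1.4184868
U = k * uc = 2.58 * 1.4184868
U = 3.6597

3.6597


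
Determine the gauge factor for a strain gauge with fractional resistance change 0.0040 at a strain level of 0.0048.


GF = (dR/R) / epsilon
= 0.0040 / 0.0048
= 0.8333

0.8333


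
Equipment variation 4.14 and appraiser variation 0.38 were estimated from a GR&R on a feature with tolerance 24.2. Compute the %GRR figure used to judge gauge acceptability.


GRR = sqrt(EV^2 + AV^2) = sqrt(4.14^2 + 0.38^2) = 4.157403
%GRR = GRR / tol * 100 = 4.157403 / 24.2 * 100
%GRR = 17.1794

17.1794


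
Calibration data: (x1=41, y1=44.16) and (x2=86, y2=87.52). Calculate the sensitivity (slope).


slope = (y2 - y1) / (x2 - x1)
= (87.52 - 44.16) / (86 - 41)
= 43.3600 / 45
= 0.9636

0.9636


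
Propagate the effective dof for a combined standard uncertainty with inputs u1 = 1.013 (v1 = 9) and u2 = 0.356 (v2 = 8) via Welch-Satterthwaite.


uc = sqrt(u1^2 + u2^2) = sqrt(1.013^2 + 0.356^2) = 1.0737341
v_eff = uc^4 / (u1^4/v1 + u2^4/v2)
= 1.0737341^4 / (1.013^4/9 + 0.356^4/8)
= 1.3291897 / 0.11901029
v_eff = 11.1687

11.1687


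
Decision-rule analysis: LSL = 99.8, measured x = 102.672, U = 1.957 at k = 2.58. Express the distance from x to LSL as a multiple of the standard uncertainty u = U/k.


u = U / k = 1.957 / 2.58 = 0.75852713
margin = |LSL - x| = |99.8 - 102.672| = 2.872
z = margin / u = 2.872 / 0.75852713
z = 3.7863

3.7863


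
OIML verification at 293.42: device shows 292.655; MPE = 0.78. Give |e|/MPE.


e = indication - reference = 292.655 - 293.42 = -0.7650
|e| = 0.7650
ratio = |e| / MPE = 0.7650 / 0.78
ratio = 0.9808

0.9808


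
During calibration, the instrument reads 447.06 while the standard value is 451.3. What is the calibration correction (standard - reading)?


Correction = standard - reading
= 451.3 - 447.06
= 4.2400

4.2400


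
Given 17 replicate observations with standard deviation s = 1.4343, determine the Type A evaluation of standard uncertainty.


u_A = s / sqrt(n)
u_A = 1.4343 / sqrt(17)
u_A = 1.4343 / 4.1231056
u_A = 0.3479

0.3479


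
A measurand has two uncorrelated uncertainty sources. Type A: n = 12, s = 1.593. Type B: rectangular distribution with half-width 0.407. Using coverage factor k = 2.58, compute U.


u_A = s / sqrt(n) = 1.593 / sqrt(12) = 0.45985949
u_B = half_width / sqrt(3) = 0.407 / sqrt(3) = 0.23498156
uc = sqrt(u_A^2 + u_B^2) = sqrt(0.45985949^2 + 0.23498156^2) = 0.51641755
U = k * uc = 2.58 * 0.51641755
U = 1.3324

1.3324


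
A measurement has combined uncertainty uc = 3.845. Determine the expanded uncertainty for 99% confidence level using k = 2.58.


U = k * uc
U = 2.58 * 3.845
U = 9.9201

9.9201


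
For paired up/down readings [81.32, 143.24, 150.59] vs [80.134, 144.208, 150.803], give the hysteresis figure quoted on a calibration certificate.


|81.32 - 80.134| = 1.1860
|143.24 - 144.208| = 0.9680
|150.59 - 150.803| = 0.2130
hysteresis = max(diffs) = 1.1860

1.1860


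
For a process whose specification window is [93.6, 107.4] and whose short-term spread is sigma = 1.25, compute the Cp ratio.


Cp = (USL - LSL) / (6 * sigma)
= (107.4 - 93.6) / (6 * 1.25)
= 13.8000 / 7.5000
= 1.8400

1.8400


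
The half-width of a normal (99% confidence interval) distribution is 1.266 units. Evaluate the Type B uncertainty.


u_B = half_width / 2.576
u_B = 1.266 / 2.576
u_B = 0.4915

0.4915


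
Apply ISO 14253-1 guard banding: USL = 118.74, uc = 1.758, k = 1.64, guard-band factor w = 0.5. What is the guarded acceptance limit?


U = k * uc = 1.64 * 1.758 = 2.88312
guard band g = w * U = 0.5 * 2.88312 = 1.44156
AL = USL - g = 118.74 - 1.44156
AL = 117.2984

117.2984


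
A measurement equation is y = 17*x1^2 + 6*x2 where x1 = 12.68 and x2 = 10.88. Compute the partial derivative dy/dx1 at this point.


y = 17*x1^2 + 6*x2
dy/dx1 = 2*17*x1
Evaluate at x1 = 12.68: c1 = 34 * 12.68
c1 = 431.1200

431.1200


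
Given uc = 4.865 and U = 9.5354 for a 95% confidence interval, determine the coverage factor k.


k = U / uc
k = 9.5354 / 4.865
k = 1.96

1.96


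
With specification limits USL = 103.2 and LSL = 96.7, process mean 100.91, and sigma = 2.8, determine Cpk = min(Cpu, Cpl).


Cpu = (USL - mean) / (3*sigma) = (103.2 - 100.91) / (3*2.8) = 0.2726
Cpl = (mean - LSL) / (3*sigma) = (100.91 - 96.7) / (3*2.8) = 0.5012
Cpk = min(Cpu, Cpl) = 0.2726

0.2726


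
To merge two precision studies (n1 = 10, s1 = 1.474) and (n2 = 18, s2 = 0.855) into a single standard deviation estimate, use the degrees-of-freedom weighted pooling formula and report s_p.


s_p = sqrt(((n1-1)*s1^2 + (n2-1)*s2^2) / (n1+n2-2))
numerator = (10-1)*1.474^2 + (18-1)*0.855^2 = 19.554084 + 12.427425 = 31.981509
denominator = 10 + 18 - 2 = 26
s_p^2 = 31.981509 / 26 = 1.230058
s_p = sqrt(1.230058) = 1.1091

1.1091


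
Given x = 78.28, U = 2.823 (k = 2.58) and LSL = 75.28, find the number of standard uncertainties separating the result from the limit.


u = U / k = 2.823 / 2.58 = 1.094186
margin = |LSL - x| = |75.28 - 78.28| = 3
z = margin / u = 3 / 1.094186
z = 2.7418

2.7418


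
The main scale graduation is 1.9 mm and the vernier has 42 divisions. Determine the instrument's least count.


LC = MSD / n_div
= 1.9 / 42
= 0.0452

0.0452


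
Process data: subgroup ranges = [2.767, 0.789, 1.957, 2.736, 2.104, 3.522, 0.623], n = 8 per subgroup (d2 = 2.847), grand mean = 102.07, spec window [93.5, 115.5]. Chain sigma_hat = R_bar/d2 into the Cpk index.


R_bar = (2.767 + 0.789 + 1.957 + 2.736 + 2.104 + 3.522 + 0.623) / 7 = 2.0711429
sigma = R_bar / d2 = 2.0711429 / 2.847 = 0.72748258
Cp = (USL - LSL)/(6*sigma) = (115.5 - 93.5)/(6*0.72748258) = 5.0402
Cpu = (115.5 - 102.07)/(3*0.72748258) = 6.1536
Cpl = (102.07 - 93.5)/(3*0.72748258) = 3.9268
Cpk = min(Cpu, Cpl) = 3.9268

3.9268


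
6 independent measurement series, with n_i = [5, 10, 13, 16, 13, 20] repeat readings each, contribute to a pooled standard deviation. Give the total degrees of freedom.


nu = sum_i (n_i - 1)
nu = ((5 - 1) + (10 - 1) + (13 - 1) + (16 - 1) + (13 - 1) + (20 - 1))
nu = 4 + 9 + 12 + 15 + 12 + 19
nu = 71

71


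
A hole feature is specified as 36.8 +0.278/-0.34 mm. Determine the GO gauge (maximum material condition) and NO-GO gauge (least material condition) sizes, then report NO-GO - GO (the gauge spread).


GO = nominal - lower_tol (smallest hole = maximum material condition)
GO = 36.8 - 0.34 = 36.46
NO-GO = nominal + upper_tol (largest hole = least material condition)
NO-GO = 36.8 + 0.278 = 37.078
spread = NO-GO - GO = 37.078 - 36.46 = 0.6180

0.6180


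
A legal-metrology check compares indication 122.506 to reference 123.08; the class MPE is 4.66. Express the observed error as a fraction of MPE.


e = indication - reference = 122.506 - 123.08 = -0.5740
|e| = 0.5740
ratio = |e| / MPE = 0.5740 / 4.66
ratio = 0.1232

0.1232
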